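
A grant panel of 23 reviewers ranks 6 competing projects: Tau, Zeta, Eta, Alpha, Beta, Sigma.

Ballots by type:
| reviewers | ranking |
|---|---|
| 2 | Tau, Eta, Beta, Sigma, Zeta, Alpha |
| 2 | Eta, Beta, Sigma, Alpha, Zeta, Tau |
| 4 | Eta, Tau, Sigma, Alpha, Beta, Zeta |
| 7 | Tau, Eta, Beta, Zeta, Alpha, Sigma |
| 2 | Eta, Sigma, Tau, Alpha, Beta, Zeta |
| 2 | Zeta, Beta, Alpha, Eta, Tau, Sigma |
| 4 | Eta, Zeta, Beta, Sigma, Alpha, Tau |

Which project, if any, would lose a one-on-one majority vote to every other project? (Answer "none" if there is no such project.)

Head-to-head results (23 reviewers):
Tau–Zeta: Tau 15–8.
Tau vs Eta: 2+7 = 9 for Tau, 14 for Eta — Eta by 14–9.
Tau vs Alpha: 2+4+7+2 = 15 for Tau, 8 for Alpha — Tau by 15–8.
Tau vs Beta: Tau wins 15–8.
Tau vs Sigma: 2+4+7+2 = 15 for Tau, 8 for Sigma — Tau by 15–8.
Zeta vs Eta: Eta wins 21–2.
Zeta vs Alpha: Zeta wins 15–8.
Zeta vs Beta: Zeta is ranked higher on 2+4 = 6 ballots, Beta on 17. Beta wins 17–6.
Zeta–Sigma: Zeta 13–10.
Eta–Alpha: Eta 21–2.
Eta vs Beta: 2+2+4+7+2+4 = 21 for Eta, 2 for Beta — Eta by 21–2.
Eta–Sigma: Eta 23–0.
Alpha vs Beta: Alpha is ranked higher on 4+2 = 6 ballots, Beta on 17. Beta wins 17–6.
Alpha vs Sigma: 9 to 14, Sigma.
Beta vs Sigma: Beta wins 17–6.
Alpha loses to every other project — it is the Condorcet loser.

Alpha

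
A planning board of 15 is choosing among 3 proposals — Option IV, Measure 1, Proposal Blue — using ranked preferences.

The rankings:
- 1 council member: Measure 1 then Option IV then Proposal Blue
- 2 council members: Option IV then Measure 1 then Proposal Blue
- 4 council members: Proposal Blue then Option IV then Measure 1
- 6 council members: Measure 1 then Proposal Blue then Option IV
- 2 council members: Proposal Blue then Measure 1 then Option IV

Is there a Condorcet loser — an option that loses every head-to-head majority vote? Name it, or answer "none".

Option IV

Head-to-head results (15 council members):
Option IV vs Measure 1: 2+4 = 6 for Option IV, 9 for Measure 1 — Measure 1 by 9–6.
Option IV–Proposal Blue: Proposal Blue 12–3.
Measure 1 vs Proposal Blue: 9 to 6, Measure 1.
Only Option IV has no wins; Option IV is the Condorcet loser.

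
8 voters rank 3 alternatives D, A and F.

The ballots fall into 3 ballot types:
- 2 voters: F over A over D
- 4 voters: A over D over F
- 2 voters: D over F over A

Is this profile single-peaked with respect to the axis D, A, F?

Axis positions: D=1, A=2, F=3.
Ballot type 1 (peak F at position 3): ranking walks positions 3-2-1, expanding outward from the peak — single-peaked.
Ballot type 2 (peak A at position 2): ranking walks positions 2-1-3, expanding outward from the peak — single-peaked.
Ballot type 3: ranking walks positions 1-3-2; F is ranked above A even though A lies between F and the peak D on the axis — preferences dip and rise again. Not single-peaked.
Ballot type 3 violates single-peakedness, so the profile is not single-peaked on this axis.

no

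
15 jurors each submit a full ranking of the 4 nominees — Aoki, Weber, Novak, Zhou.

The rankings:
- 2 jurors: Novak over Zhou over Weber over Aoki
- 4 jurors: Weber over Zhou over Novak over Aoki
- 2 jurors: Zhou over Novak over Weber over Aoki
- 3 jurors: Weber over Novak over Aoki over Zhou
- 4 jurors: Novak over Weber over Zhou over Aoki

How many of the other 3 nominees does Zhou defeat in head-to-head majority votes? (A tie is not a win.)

Zhou against each rival (15 jurors):
Zhou vs Aoki: 2+4+2+4 = 12 for Zhou, 3 for Aoki — Zhou by 12–3.
Zhou vs Weber: Zhou preferred on 2+2 = 4 ballots; Weber wins 11–4.
Zhou vs Novak: 6 to 9, Novak.
Zhou beats Aoki; loses to Weber, Novak — 1 pairwise win.

1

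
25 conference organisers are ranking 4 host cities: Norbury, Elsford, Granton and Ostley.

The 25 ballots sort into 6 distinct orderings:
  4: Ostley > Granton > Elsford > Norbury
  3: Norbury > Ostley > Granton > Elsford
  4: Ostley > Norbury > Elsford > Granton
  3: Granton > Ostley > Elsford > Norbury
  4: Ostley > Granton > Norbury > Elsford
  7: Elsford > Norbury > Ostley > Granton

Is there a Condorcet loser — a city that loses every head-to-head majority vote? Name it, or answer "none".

Pairwise majorities:
Norbury vs Elsford: Norbury preferred on 3+4+4 = 11 ballots; Elsford wins 14–11.
Norbury vs Granton: Norbury preferred on 3+4+7 = 14 ballots; Norbury wins 14–11.
Norbury vs Ostley: Norbury is ranked higher on 3+7 = 10 ballots, Ostley on 15. Ostley wins 15–10.
Elsford vs Granton: 11 to 14, Granton.
Elsford–Ostley: Ostley 18–7.
Granton vs Ostley: Ostley, 22–3.
Each city has at least one pairwise win (Norbury beats Granton; Elsford beats Norbury; Granton beats Elsford; Ostley beats Norbury) — no Condorcet loser.

none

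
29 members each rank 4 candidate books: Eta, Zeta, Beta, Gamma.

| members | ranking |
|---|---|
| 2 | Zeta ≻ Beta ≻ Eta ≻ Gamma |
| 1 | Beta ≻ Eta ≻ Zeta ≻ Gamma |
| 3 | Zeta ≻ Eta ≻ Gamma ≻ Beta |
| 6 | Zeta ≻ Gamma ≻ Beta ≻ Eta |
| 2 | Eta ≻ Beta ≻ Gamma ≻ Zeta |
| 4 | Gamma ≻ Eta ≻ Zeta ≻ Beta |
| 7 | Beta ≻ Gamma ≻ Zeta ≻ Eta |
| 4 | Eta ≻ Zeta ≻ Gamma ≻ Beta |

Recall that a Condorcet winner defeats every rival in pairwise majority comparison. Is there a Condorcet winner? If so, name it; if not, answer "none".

Check each pair by majority over 29 ballots:
Eta vs Zeta: 11 to 18, Zeta.
Eta vs Beta: Eta preferred on 3+2+4+4 = 13 ballots; Beta wins 16–13.
Eta vs Gamma: Gamma, 17–12.
Zeta–Beta: Zeta 19–10.
Zeta–Gamma: Zeta 16–13.
Beta–Gamma: Gamma 17–12.
Zeta defeats every rival head-to-head and is the Condorcet winner.

Zeta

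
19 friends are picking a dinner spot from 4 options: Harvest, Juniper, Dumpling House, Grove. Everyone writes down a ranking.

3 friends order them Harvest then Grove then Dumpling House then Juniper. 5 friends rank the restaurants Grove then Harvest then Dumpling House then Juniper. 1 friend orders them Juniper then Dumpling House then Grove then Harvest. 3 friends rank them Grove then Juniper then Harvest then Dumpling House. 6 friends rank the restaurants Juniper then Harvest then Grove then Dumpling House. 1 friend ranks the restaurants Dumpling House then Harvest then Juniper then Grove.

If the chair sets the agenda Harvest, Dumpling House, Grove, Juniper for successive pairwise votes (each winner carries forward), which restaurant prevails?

Round 1: Harvest vs Dumpling House — 17–2, Harvest advances.
Round 2: Harvest vs Grove — 10–9, Harvest advances.
Round 3: Harvest vs Juniper — 9–10, Juniper advances.
Juniper survives the agenda.

Juniper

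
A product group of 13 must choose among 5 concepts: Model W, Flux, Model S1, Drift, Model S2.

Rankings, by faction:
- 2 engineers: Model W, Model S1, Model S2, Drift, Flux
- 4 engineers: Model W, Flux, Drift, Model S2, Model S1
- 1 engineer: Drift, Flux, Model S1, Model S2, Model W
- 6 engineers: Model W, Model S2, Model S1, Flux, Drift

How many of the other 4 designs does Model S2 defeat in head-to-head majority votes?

3

Model S2 against each rival (13 engineers):
Model S2 vs Model W: 1 to 12, Model W.
Model S2 vs Flux: Model S2 is ranked higher on 2+6 = 8 ballots, Flux on 5. Model S2 wins 8–5.
Model S2 vs Model S1: 4+6 = 10 for Model S2, 3 for Model S1 — Model S2 by 10–3.
Model S2 vs Drift: Model S2 is ranked higher on 2+6 = 8 ballots, Drift on 5. Model S2 wins 8–5.
Model S2 beats Flux, Model S1, Drift; loses to Model W — 3 pairwise wins.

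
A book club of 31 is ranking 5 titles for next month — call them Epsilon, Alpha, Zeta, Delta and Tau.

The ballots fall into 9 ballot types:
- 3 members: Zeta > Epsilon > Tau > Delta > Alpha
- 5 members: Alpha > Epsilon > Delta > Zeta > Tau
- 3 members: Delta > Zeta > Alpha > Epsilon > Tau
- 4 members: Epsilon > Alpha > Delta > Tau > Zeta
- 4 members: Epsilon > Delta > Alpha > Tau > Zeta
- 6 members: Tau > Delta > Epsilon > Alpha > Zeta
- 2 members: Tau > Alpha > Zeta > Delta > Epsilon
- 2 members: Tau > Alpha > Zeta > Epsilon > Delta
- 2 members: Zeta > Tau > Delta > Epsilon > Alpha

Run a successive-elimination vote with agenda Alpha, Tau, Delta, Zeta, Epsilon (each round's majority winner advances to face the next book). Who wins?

Round 1: Alpha vs Tau — 16–15, Alpha advances.
Round 2: Alpha vs Delta — 13–18, Delta advances.
Round 3: Delta vs Zeta — 22–9, Delta advances.
Round 4: Delta vs Epsilon — 13–18, Epsilon advances.
Epsilon survives the agenda.

Epsilon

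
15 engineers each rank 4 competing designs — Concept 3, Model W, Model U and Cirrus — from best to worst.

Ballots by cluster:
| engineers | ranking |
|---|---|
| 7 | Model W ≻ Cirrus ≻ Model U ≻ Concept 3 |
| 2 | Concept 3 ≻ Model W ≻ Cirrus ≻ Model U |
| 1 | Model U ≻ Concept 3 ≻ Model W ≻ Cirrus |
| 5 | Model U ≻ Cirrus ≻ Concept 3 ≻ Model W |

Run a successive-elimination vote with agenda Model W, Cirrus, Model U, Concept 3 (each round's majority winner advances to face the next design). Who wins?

Round 1: Model W vs Cirrus — 10–5, Model W advances.
Round 2: Model W vs Model U — 9–6, Model W advances.
Round 3: Model W vs Concept 3 — 7–8, Concept 3 advances.
The agenda winner is Concept 3.

Concept 3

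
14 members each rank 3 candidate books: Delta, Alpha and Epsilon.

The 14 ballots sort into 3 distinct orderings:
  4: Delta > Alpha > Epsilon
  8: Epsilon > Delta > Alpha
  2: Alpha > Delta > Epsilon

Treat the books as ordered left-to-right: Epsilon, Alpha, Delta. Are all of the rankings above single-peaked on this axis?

Axis positions: Epsilon=1, Alpha=2, Delta=3.
Type 1 (peak Delta at position 3): ranking walks positions 3-2-1, expanding outward from the peak — single-peaked.
Type 2: ranking walks positions 1-3-2; Delta is ranked above Alpha even though Alpha lies between Delta and the peak Epsilon on the axis — preferences dip and rise again. Not single-peaked.
Type 3 (peak Alpha at position 2): ranking walks positions 2-3-1, expanding outward from the peak — single-peaked.
Type 2 violates single-peakedness, so the profile is not single-peaked on this axis.

no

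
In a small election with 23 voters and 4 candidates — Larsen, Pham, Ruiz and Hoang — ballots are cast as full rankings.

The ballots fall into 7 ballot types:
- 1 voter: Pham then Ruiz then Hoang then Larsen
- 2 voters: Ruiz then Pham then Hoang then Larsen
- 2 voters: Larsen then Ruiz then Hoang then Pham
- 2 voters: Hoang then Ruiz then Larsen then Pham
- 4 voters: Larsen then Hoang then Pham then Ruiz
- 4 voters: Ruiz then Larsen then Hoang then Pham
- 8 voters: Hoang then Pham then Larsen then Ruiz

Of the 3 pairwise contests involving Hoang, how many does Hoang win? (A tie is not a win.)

Hoang against each rival (23 voters):
Hoang vs Larsen: Hoang is ranked higher on 1+2+2+8 = 13 ballots, Larsen on 10. Hoang wins 13–10.
Hoang–Pham: Hoang 20–3.
Hoang vs Ruiz: 2+4+8 = 14 for Hoang, 9 for Ruiz — Hoang by 14–9.
Hoang beats Larsen, Pham, Ruiz — 3 pairwise wins.

3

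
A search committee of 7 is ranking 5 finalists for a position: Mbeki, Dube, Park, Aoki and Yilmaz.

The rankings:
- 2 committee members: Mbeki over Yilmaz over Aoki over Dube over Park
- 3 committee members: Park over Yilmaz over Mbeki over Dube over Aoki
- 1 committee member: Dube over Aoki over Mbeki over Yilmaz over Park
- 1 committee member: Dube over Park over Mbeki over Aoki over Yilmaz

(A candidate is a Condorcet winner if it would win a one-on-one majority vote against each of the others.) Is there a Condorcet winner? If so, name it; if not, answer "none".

Pairwise majorities:
Mbeki vs Dube: Mbeki preferred on 2+3 = 5 ballots; Mbeki wins 5–2.
Mbeki vs Park: 2+1 = 3 for Mbeki, 4 for Park — Park by 4–3.
Mbeki vs Aoki: Mbeki preferred on 2+3+1 = 6 ballots; Mbeki wins 6–1.
Mbeki vs Yilmaz: Mbeki, 4–3.
Dube vs Park: Dube is ranked higher on 2+1+1 = 4 ballots, Park on 3. Dube wins 4–3.
Dube vs Aoki: Dube is ranked higher on 3+1+1 = 5 ballots, Aoki on 2. Dube wins 5–2.
Dube vs Yilmaz: Yilmaz wins 5–2.
Park vs Aoki: Park is ranked higher on 3+1 = 4 ballots, Aoki on 3. Park wins 4–3.
Park vs Yilmaz: 3+1 = 4 for Park, 3 for Yilmaz — Park by 4–3.
Aoki vs Yilmaz: Aoki is ranked higher on 1+1 = 2 ballots, Yilmaz on 5. Yilmaz wins 5–2.
Each candidate drops at least one matchup (Mbeki loses to Park; Dube loses to Mbeki; Park loses to Dube; Aoki loses to Mbeki; Yilmaz loses to Mbeki); the cycle Mbeki beats Dube beats Park beats Mbeki rules out a Condorcet winner.

none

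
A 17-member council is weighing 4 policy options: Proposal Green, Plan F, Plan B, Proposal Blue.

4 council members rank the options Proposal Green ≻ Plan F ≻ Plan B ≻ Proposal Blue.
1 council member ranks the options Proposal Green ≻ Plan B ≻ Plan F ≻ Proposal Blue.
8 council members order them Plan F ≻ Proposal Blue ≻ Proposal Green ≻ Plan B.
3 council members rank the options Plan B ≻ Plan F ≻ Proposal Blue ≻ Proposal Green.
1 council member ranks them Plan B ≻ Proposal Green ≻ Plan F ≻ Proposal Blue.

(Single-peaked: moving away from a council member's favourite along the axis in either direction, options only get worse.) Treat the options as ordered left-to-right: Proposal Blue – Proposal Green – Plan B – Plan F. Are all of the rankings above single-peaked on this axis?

Axis positions: Proposal Blue=1, Proposal Green=2, Plan B=3, Plan F=4.
Faction 1: ranking walks positions 2-4-3-1; Plan F is ranked above Plan B even though Plan B lies between Plan F and the peak Proposal Green on the axis — preferences dip and rise again. Not single-peaked.
Faction 2 (peak Proposal Green at position 2): ranking walks positions 2-3-4-1, expanding outward from the peak — single-peaked.
Faction 3: ranking walks positions 4-1-2-3; Proposal Blue is ranked above Plan B even though Plan B lies between Proposal Blue and the peak Plan F on the axis — preferences dip and rise again. Not single-peaked.
Faction 4: ranking walks positions 3-4-1-2; Proposal Blue is ranked above Proposal Green even though Proposal Green lies between Proposal Blue and the peak Plan B on the axis — preferences dip and rise again. Not single-peaked.
Faction 5 (peak Plan B at position 3): ranking walks positions 3-2-4-1, expanding outward from the peak — single-peaked.
Faction 1 violates single-peakedness, so the profile is not single-peaked on this axis.

no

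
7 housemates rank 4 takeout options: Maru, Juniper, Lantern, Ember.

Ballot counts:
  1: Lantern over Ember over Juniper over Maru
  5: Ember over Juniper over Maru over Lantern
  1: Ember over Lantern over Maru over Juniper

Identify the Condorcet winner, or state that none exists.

Head-to-head results (7 friends):
Maru vs Juniper: Juniper, 6–1.
Maru vs Lantern: Maru, 5–2.
Maru–Ember: Ember 7–0.
Juniper vs Lantern: Juniper, 5–2.
Juniper vs Ember: Ember wins 7–0.
Lantern–Ember: Ember 6–1.
Ember wins every pairwise contest, so Ember is the Condorcet winner.

Ember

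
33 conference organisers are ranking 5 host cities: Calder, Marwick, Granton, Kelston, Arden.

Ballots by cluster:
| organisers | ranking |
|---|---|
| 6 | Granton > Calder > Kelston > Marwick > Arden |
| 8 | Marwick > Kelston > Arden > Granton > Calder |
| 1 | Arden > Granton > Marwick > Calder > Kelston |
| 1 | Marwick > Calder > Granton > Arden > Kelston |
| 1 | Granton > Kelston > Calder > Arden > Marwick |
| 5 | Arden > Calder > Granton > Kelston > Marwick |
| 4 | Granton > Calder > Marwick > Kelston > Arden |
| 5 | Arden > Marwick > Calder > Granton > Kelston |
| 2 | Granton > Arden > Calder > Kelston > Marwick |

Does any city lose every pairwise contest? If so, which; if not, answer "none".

Pairwise majorities:
Calder vs Marwick: 18 to 15, Calder.
Calder vs Granton: Granton wins 22–11.
Calder vs Kelston: Calder wins 24–9.
Calder vs Arden: Arden wins 21–12.
Marwick vs Granton: 14 to 19, Granton.
Marwick vs Kelston: Marwick wins 19–14.
Marwick vs Arden: 6+8+1+4 = 19 for Marwick, 14 for Arden — Marwick by 19–14.
Granton vs Kelston: Granton is ranked higher on 25 ballots, Kelston on 8. Granton wins 25–8.
Granton vs Arden: Granton preferred on 6+1+1+4+2 = 14 ballots; Arden wins 19–14.
Kelston vs Arden: Kelston, 19–14.
Every city wins at least one matchup (Calder beats Marwick; Marwick beats Kelston; Granton beats Calder; Kelston beats Arden; Arden beats Calder), so there is no Condorcet loser.

none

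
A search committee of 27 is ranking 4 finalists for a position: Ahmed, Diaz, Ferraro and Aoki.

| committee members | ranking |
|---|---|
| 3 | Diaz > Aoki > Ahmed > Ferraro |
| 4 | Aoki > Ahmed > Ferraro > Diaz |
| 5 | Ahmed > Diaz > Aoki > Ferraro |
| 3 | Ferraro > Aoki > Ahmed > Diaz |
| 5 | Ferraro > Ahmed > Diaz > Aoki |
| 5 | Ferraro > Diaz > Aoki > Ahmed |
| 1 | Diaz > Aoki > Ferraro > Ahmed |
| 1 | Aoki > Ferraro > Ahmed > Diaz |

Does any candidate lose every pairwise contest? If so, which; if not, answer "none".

none

Pairwise majorities:
Ahmed vs Diaz: Ahmed wins 18–9.
Ahmed vs Ferraro: Ferraro wins 15–12.
Ahmed vs Aoki: Aoki, 17–10.
Diaz vs Ferraro: Ferraro, 18–9.
Diaz vs Aoki: 19 to 8, Diaz.
Ferraro vs Aoki: 13 to 14, Aoki.
Every candidate wins at least one matchup (Ahmed beats Diaz; Diaz beats Aoki; Ferraro beats Ahmed; Aoki beats Ahmed), so there is no Condorcet loser.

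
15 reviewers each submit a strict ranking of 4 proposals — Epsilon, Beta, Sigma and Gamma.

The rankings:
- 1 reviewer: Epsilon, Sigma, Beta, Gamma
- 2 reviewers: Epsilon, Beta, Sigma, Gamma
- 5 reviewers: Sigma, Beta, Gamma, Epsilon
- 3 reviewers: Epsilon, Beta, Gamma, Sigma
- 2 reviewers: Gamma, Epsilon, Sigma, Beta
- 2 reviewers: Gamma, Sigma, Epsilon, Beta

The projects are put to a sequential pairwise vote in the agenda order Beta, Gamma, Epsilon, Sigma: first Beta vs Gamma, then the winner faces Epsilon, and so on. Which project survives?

Epsilon

Round 1: Beta vs Gamma — 11–4, Beta advances.
Round 2: Beta vs Epsilon — 5–10, Epsilon advances.
Round 3: Epsilon vs Sigma — 8–7, Epsilon advances.
The agenda winner is Epsilon.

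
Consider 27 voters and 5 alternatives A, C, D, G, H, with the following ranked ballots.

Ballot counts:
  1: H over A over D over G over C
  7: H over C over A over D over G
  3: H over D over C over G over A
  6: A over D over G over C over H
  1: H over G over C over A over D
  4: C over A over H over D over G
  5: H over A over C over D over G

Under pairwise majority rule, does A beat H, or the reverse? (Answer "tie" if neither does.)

Ballots ranking A above H: 6 + 4 = 10.
Ballots ranking H above A: 27 − 10 = 17.
H wins the head-to-head 17–10.

H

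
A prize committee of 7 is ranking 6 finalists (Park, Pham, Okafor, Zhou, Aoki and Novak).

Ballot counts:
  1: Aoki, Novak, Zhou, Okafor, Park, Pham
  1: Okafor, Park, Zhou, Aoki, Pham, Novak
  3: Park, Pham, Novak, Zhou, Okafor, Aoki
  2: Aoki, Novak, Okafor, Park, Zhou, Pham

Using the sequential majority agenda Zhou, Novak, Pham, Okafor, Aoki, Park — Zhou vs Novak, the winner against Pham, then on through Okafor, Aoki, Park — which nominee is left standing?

Okafor

Round 1: Zhou vs Novak — 1–6, Novak advances.
Round 2: Novak vs Pham — 3–4, Pham advances.
Round 3: Pham vs Okafor — 3–4, Okafor advances.
Round 4: Okafor vs Aoki — 4–3, Okafor advances.
Round 5: Okafor vs Park — 4–3, Okafor advances.
Okafor survives the agenda.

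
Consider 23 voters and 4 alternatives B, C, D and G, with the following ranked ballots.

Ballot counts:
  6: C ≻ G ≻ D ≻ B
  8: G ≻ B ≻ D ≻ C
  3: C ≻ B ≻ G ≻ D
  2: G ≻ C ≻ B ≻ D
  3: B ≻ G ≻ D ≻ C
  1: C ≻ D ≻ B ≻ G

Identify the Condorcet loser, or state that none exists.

Pairwise majorities:
B vs C: 8+3 = 11 for B, 12 for C — C by 12–11.
B vs D: 8+3+2+3 = 16 for B, 7 for D — B by 16–7.
B vs G: 7 to 16, G.
C vs D: C wins 12–11.
C vs G: G, 13–10.
D vs G: G, 22–1.
Only D has no wins; D is the Condorcet loser.

D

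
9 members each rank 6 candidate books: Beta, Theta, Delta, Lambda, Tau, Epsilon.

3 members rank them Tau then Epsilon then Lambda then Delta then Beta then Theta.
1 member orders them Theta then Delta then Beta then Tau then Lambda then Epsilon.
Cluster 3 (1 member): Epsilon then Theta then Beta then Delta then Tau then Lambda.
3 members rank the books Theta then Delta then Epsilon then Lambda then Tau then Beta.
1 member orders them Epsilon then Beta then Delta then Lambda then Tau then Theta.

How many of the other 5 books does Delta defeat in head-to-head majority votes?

Delta against each rival (9 members):
Delta vs Beta: Delta, 7–2.
Delta vs Theta: 4 to 5, Theta.
Delta vs Lambda: Delta wins 6–3.
Delta–Tau: Delta 6–3.
Delta–Epsilon: Epsilon 5–4.
Delta beats Beta, Lambda, Tau; loses to Theta, Epsilon — 3 pairwise wins.

3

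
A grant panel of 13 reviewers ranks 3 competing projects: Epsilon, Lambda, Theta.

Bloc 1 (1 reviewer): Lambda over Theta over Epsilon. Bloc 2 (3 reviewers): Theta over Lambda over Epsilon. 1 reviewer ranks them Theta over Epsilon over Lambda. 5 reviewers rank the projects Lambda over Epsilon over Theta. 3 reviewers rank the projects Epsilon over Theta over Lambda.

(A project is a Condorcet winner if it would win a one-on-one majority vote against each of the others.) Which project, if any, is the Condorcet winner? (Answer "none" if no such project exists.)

Check each pair by majority over 13 ballots:
Epsilon vs Lambda: Lambda wins 9–4.
Epsilon vs Theta: Epsilon, 8–5.
Lambda vs Theta: Theta wins 7–6.
Each project drops at least one matchup (Epsilon loses to Lambda; Lambda loses to Theta; Theta loses to Epsilon); the cycle Epsilon → Theta → Lambda → Epsilon rules out a Condorcet winner.

none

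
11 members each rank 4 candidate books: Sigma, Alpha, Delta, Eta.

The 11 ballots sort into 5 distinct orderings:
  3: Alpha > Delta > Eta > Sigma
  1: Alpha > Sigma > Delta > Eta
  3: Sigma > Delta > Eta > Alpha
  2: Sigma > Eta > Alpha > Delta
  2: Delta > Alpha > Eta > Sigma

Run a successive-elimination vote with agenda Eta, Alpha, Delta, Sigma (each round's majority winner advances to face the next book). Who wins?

Alpha

Round 1: Eta vs Alpha — 5–6, Alpha advances.
Round 2: Alpha vs Delta — 6–5, Alpha advances.
Round 3: Alpha vs Sigma — 6–5, Alpha advances.
Alpha survives the agenda.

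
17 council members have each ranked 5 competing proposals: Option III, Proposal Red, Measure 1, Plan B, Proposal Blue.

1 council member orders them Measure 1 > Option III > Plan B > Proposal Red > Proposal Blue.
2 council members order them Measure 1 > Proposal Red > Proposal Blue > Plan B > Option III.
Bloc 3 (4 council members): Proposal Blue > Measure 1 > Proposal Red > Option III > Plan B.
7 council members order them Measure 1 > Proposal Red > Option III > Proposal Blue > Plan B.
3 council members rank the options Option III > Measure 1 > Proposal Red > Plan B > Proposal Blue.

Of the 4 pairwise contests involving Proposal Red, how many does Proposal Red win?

3

Proposal Red against each rival (17 council members):
Proposal Red–Option III: Proposal Red 13–4.
Proposal Red vs Measure 1: Measure 1 wins 17–0.
Proposal Red vs Plan B: Proposal Red preferred on 2+4+7+3 = 16 ballots; Proposal Red wins 16–1.
Proposal Red vs Proposal Blue: Proposal Red preferred on 1+2+7+3 = 13 ballots; Proposal Red wins 13–4.
Proposal Red beats Option III, Plan B, Proposal Blue; loses to Measure 1 — 3 pairwise wins.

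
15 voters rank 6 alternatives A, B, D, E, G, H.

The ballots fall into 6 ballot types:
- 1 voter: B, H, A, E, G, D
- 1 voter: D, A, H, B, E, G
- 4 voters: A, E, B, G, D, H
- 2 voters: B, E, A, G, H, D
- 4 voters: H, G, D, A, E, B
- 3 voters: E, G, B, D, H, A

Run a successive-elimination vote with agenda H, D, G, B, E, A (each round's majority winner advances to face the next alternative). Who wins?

A

Round 1: H vs D — 7–8, D advances.
Round 2: D vs G — 1–14, G advances.
Round 3: G vs B — 7–8, B advances.
Round 4: B vs E — 4–11, E advances.
Round 5: E vs A — 5–10, A advances.
The agenda winner is A.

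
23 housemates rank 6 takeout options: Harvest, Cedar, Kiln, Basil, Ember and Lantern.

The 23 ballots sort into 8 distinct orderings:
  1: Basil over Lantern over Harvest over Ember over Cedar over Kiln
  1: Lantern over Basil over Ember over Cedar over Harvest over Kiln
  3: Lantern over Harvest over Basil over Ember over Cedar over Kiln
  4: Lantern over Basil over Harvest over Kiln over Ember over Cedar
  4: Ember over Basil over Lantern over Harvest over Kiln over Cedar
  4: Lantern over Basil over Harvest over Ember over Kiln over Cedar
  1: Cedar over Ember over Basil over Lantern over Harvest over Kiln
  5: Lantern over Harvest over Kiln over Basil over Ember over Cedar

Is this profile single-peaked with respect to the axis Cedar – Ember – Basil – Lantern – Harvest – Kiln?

yes

Axis positions: Cedar=1, Ember=2, Basil=3, Lantern=4, Harvest=5, Kiln=6.
Type 1 (peak Basil at position 3): ranking walks positions 3-4-5-2-1-6, expanding outward from the peak — single-peaked.
Type 2 (peak Lantern at position 4): ranking walks positions 4-3-2-1-5-6, expanding outward from the peak — single-peaked.
Type 3 (peak Lantern at position 4): ranking walks positions 4-5-3-2-1-6, expanding outward from the peak — single-peaked.
Type 4 (peak Lantern at position 4): ranking walks positions 4-3-5-6-2-1, expanding outward from the peak — single-peaked.
Type 5 (peak Ember at position 2): ranking walks positions 2-3-4-5-6-1, expanding outward from the peak — single-peaked.
Type 6 (peak Lantern at position 4): ranking walks positions 4-3-5-2-6-1, expanding outward from the peak — single-peaked.
Type 7 (peak Cedar at position 1): ranking walks positions 1-2-3-4-5-6, expanding outward from the peak — single-peaked.
Type 8 (peak Lantern at position 4): ranking walks positions 4-5-6-3-2-1, expanding outward from the peak — single-peaked.
Every ranking is single-peaked on this axis.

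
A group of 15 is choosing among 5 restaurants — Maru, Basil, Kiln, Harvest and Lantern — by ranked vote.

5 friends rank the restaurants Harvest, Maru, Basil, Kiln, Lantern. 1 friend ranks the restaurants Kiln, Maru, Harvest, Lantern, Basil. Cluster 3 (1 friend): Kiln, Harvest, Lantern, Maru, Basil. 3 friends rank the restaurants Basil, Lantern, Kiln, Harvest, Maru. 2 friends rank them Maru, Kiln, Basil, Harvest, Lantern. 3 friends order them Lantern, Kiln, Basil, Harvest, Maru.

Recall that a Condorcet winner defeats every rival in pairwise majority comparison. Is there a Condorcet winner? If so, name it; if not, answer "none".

Check each pair by majority over 15 ballots:
Maru vs Basil: Maru preferred on 5+1+1+2 = 9 ballots; Maru wins 9–6.
Maru vs Kiln: Maru preferred on 5+2 = 7 ballots; Kiln wins 8–7.
Maru vs Harvest: 3 to 12, Harvest.
Maru vs Lantern: 8 to 7, Maru.
Basil vs Kiln: 5+3 = 8 for Basil, 7 for Kiln — Basil by 8–7.
Basil vs Harvest: 8 to 7, Basil.
Basil vs Lantern: Basil preferred on 5+3+2 = 10 ballots; Basil wins 10–5.
Kiln vs Harvest: 1+1+3+2+3 = 10 for Kiln, 5 for Harvest — Kiln by 10–5.
Kiln vs Lantern: 5+1+1+2 = 9 for Kiln, 6 for Lantern — Kiln by 9–6.
Harvest vs Lantern: 5+1+1+2 = 9 for Harvest, 6 for Lantern — Harvest by 9–6.
Every restaurant loses at least once (Maru loses to Kiln; Basil loses to Maru; Kiln loses to Basil; Harvest loses to Basil; Lantern loses to Maru). The majority relation contains the cycle Maru > Basil > Kiln > Maru, so there is no Condorcet winner.

none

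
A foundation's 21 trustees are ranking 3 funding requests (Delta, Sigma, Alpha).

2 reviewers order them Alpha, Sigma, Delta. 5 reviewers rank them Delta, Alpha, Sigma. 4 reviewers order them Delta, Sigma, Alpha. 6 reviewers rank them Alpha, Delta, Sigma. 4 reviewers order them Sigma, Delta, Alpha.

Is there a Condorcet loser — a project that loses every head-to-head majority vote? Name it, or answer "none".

Head-to-head results (21 reviewers):
Delta vs Sigma: Delta, 15–6.
Delta vs Alpha: Delta preferred on 5+4+4 = 13 ballots; Delta wins 13–8.
Sigma vs Alpha: Alpha wins 13–8.
Sigma is beaten in every head-to-head and is the Condorcet loser.

Sigma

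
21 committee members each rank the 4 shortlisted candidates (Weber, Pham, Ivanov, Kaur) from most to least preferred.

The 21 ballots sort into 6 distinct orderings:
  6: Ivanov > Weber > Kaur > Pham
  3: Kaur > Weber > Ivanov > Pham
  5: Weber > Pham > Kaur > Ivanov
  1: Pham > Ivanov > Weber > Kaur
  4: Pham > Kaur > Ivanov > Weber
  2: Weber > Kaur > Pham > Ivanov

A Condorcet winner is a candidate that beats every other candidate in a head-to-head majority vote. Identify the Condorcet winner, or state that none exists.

none

Pairwise majorities:
Weber vs Pham: Weber is ranked higher on 6+3+5+2 = 16 ballots, Pham on 5. Weber wins 16–5.
Weber vs Ivanov: Weber is ranked higher on 3+5+2 = 10 ballots, Ivanov on 11. Ivanov wins 11–10.
Weber vs Kaur: 6+5+1+2 = 14 for Weber, 7 for Kaur — Weber by 14–7.
Pham vs Ivanov: 12 to 9, Pham.
Pham vs Kaur: 10 to 11, Kaur.
Ivanov vs Kaur: 7 to 14, Kaur.
Every candidate loses at least once (Weber loses to Ivanov; Pham loses to Weber; Ivanov loses to Pham; Kaur loses to Weber). The majority relation contains the cycle Weber > Pham > Ivanov > Weber, so there is no Condorcet winner.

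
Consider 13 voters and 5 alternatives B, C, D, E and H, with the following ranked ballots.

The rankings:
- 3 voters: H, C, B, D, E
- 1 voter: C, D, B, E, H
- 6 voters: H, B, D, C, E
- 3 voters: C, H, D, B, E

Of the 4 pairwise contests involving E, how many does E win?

0

E against each rival (13 voters):
E vs B: B wins 13–0.
E vs C: C wins 13–0.
E vs D: D, 13–0.
E vs H: H wins 12–1.
E beats no one; loses to B, C, D, H — 0 pairwise wins.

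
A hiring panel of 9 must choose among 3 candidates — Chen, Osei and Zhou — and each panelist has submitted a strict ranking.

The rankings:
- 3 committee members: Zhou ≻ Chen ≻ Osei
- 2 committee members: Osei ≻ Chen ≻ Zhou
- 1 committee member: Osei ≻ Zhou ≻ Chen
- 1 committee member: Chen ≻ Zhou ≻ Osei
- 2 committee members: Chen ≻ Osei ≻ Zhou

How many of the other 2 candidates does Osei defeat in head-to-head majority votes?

Osei against each rival (9 committee members):
Osei vs Chen: Chen, 6–3.
Osei vs Zhou: Osei, 5–4.
Osei beats Zhou; loses to Chen — 1 pairwise win.

1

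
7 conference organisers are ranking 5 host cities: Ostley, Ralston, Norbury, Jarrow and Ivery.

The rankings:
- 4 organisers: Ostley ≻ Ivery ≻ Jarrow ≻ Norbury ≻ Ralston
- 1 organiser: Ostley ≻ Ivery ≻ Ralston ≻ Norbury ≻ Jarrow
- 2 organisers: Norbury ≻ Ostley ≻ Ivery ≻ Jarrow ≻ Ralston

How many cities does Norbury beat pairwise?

1

Norbury against each rival (7 organisers):
Norbury–Ostley: Ostley 5–2.
Norbury vs Ralston: Norbury wins 6–1.
Norbury vs Jarrow: 3 to 4, Jarrow.
Norbury vs Ivery: Norbury is ranked higher on 2 ballots, Ivery on 5. Ivery wins 5–2.
Norbury beats Ralston; loses to Ostley, Jarrow, Ivery — 1 pairwise win.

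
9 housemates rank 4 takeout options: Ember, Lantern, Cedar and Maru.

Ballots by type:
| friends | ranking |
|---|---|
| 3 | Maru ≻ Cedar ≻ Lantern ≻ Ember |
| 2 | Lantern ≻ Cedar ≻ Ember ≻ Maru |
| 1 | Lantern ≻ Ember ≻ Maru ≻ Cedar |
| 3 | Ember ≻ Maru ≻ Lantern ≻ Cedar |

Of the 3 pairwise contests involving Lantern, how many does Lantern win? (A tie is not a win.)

2

Lantern against each rival (9 friends):
Lantern vs Ember: Lantern is ranked higher on 3+2+1 = 6 ballots, Ember on 3. Lantern wins 6–3.
Lantern vs Cedar: Lantern wins 6–3.
Lantern vs Maru: Maru wins 6–3.
Lantern beats Ember, Cedar; loses to Maru — 2 pairwise wins.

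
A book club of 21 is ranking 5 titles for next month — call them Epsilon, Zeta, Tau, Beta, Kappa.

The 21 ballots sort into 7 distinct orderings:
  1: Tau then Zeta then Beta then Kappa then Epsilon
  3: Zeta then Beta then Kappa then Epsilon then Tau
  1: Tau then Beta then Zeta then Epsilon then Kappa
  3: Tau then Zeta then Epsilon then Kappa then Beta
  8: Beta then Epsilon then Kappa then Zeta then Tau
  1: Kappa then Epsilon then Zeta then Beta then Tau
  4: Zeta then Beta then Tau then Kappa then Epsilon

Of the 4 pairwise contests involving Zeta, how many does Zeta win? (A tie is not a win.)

4

Zeta against each rival (21 members):
Zeta vs Epsilon: Zeta wins 12–9.
Zeta vs Tau: Zeta, 16–5.
Zeta vs Beta: Zeta wins 12–9.
Zeta vs Kappa: 1+3+1+3+4 = 12 for Zeta, 9 for Kappa — Zeta by 12–9.
Zeta beats Epsilon, Tau, Beta, Kappa — 4 pairwise wins.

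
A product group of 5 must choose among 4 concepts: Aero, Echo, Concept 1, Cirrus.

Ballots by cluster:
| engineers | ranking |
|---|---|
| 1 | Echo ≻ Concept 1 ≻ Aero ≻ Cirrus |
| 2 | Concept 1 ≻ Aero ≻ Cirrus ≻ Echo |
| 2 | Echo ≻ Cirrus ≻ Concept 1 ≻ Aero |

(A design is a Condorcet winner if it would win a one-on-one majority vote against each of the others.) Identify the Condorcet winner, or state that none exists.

Echo

Check each pair by majority over 5 ballots:
Aero vs Echo: 2 to 3, Echo.
Aero vs Concept 1: 0 to 5, Concept 1.
Aero vs Cirrus: Aero is ranked higher on 1+2 = 3 ballots, Cirrus on 2. Aero wins 3–2.
Echo vs Concept 1: Echo preferred on 1+2 = 3 ballots; Echo wins 3–2.
Echo vs Cirrus: 1+2 = 3 for Echo, 2 for Cirrus — Echo by 3–2.
Concept 1 vs Cirrus: 1+2 = 3 for Concept 1, 2 for Cirrus — Concept 1 by 3–2.
Only Echo has no losses; Echo is the Condorcet winner.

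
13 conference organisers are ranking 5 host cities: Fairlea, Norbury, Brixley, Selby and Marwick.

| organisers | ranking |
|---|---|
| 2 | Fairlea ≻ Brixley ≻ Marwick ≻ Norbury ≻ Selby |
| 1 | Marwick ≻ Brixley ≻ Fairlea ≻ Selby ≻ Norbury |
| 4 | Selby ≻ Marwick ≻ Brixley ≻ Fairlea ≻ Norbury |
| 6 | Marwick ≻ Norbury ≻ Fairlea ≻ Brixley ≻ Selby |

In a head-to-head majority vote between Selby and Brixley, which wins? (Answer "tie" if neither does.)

Brixley

Ballots ranking Selby above Brixley: 4.
Ballots ranking Brixley above Selby: 13 − 4 = 9.
Brixley wins the head-to-head 9–4.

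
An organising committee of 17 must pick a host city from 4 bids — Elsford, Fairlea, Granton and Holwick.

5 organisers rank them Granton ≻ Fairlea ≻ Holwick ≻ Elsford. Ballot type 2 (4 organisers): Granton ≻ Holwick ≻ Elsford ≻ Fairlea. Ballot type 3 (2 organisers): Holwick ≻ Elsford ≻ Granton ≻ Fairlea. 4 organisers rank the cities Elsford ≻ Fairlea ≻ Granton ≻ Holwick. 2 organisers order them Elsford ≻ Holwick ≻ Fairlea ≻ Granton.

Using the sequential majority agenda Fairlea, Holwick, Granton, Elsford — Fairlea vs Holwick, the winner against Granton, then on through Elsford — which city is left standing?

Granton

Round 1: Fairlea vs Holwick — 9–8, Fairlea advances.
Round 2: Fairlea vs Granton — 6–11, Granton advances.
Round 3: Granton vs Elsford — 9–8, Granton advances.
The agenda winner is Granton.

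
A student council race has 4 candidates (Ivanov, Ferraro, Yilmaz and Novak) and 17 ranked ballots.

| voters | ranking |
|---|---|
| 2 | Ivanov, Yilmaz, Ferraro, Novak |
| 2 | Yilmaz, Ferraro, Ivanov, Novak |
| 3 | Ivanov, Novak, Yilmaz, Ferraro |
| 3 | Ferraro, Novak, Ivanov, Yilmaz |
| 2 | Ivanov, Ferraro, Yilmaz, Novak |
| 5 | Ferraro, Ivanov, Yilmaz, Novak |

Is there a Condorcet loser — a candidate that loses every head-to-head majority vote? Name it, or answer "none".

Head-to-head results (17 voters):
Ivanov vs Ferraro: Ivanov preferred on 2+3+2 = 7 ballots; Ferraro wins 10–7.
Ivanov–Yilmaz: Ivanov 15–2.
Ivanov vs Novak: Ivanov, 14–3.
Ferraro vs Yilmaz: Ferraro preferred on 3+2+5 = 10 ballots; Ferraro wins 10–7.
Ferraro vs Novak: Ferraro is ranked higher on 2+2+3+2+5 = 14 ballots, Novak on 3. Ferraro wins 14–3.
Yilmaz vs Novak: 2+2+2+5 = 11 for Yilmaz, 6 for Novak — Yilmaz by 11–6.
Novak loses to every other candidate — it is the Condorcet loser.

Novak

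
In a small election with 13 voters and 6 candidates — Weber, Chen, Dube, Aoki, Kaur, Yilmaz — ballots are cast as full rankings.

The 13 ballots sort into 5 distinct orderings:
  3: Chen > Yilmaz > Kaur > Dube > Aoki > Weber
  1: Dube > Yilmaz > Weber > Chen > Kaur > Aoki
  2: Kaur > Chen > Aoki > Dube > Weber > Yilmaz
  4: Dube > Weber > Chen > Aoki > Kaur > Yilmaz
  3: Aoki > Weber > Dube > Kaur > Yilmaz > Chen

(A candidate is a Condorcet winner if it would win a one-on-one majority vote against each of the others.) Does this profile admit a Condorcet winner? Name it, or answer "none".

Check each pair by majority over 13 ballots:
Weber vs Chen: Weber, 8–5.
Weber vs Dube: Dube, 10–3.
Weber vs Aoki: Aoki wins 8–5.
Weber vs Kaur: Weber, 8–5.
Weber vs Yilmaz: Weber, 9–4.
Chen–Dube: Dube 8–5.
Chen–Aoki: Chen 10–3.
Chen vs Kaur: Chen, 8–5.
Chen vs Yilmaz: Chen, 9–4.
Dube vs Aoki: Dube, 8–5.
Dube vs Kaur: Dube wins 8–5.
Dube vs Yilmaz: Dube wins 10–3.
Aoki–Kaur: Aoki 7–6.
Aoki–Yilmaz: Aoki 9–4.
Kaur vs Yilmaz: Kaur wins 9–4.
Dube wins every pairwise contest, so Dube is the Condorcet winner.

Dube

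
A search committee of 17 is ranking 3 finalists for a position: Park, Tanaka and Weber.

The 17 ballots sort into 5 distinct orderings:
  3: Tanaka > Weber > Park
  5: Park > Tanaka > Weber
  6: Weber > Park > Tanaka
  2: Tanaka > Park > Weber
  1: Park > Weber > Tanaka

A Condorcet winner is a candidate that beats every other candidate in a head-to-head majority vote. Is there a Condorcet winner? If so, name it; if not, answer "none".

Head-to-head results (17 committee members):
Park vs Tanaka: Park, 12–5.
Park vs Weber: 5+2+1 = 8 for Park, 9 for Weber — Weber by 9–8.
Tanaka vs Weber: 10 to 7, Tanaka.
Each candidate drops at least one matchup (Park loses to Weber; Tanaka loses to Park; Weber loses to Tanaka); the cycle Park beats Tanaka beats Weber beats Park rules out a Condorcet winner.

none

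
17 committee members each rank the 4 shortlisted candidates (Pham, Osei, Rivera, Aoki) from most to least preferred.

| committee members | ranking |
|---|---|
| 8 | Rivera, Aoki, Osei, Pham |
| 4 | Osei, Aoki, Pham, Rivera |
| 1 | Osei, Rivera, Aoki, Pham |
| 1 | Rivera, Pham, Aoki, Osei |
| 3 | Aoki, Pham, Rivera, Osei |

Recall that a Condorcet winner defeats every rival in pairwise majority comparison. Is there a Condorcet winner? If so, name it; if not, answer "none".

Head-to-head results (17 committee members):
Pham vs Osei: Osei wins 13–4.
Pham vs Rivera: Rivera, 10–7.
Pham vs Aoki: Aoki, 16–1.
Osei vs Rivera: Rivera wins 12–5.
Osei vs Aoki: Aoki, 12–5.
Rivera vs Aoki: Rivera wins 10–7.
Only Rivera has no losses; Rivera is the Condorcet winner.

Rivera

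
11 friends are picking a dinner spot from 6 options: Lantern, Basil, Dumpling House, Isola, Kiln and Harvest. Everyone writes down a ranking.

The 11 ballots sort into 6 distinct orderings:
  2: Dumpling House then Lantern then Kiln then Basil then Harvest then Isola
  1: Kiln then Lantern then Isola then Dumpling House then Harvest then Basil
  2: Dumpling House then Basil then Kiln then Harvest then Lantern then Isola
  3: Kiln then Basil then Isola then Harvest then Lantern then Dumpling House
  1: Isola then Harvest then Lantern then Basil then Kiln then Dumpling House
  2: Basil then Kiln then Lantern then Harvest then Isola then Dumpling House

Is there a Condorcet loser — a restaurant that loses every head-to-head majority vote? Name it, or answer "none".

Dumpling House

Pairwise majorities:
Lantern vs Basil: Lantern preferred on 2+1+1 = 4 ballots; Basil wins 7–4.
Lantern vs Dumpling House: Lantern preferred on 1+3+1+2 = 7 ballots; Lantern wins 7–4.
Lantern vs Isola: Lantern is ranked higher on 2+1+2+2 = 7 ballots, Isola on 4. Lantern wins 7–4.
Lantern vs Kiln: 3 to 8, Kiln.
Lantern vs Harvest: Harvest, 6–5.
Basil vs Dumpling House: Basil is ranked higher on 3+1+2 = 6 ballots, Dumpling House on 5. Basil wins 6–5.
Basil vs Isola: 9 to 2, Basil.
Basil–Kiln: Kiln 6–5.
Basil vs Harvest: Basil, 9–2.
Dumpling House vs Isola: Isola, 7–4.
Dumpling House vs Kiln: Dumpling House is ranked higher on 2+2 = 4 ballots, Kiln on 7. Kiln wins 7–4.
Dumpling House vs Harvest: Harvest, 6–5.
Isola vs Kiln: Isola preferred on 1 ballot; Kiln wins 10–1.
Isola–Harvest: Harvest 6–5.
Kiln vs Harvest: Kiln, 10–1.
Dumpling House loses to every other restaurant — it is the Condorcet loser.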